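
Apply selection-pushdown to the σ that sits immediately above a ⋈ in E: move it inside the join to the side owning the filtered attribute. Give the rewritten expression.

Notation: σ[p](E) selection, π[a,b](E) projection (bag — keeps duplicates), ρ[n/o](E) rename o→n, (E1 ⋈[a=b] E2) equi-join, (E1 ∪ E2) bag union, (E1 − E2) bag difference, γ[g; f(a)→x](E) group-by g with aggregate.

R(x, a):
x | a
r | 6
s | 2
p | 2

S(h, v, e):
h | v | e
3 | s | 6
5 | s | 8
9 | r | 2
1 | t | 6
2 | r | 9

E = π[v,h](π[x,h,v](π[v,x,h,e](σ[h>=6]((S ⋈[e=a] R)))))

σ filters on h, owned by the left side.
E' = π[v,h](π[x,h,v](π[v,x,h,e]((σ[h>=6](S) ⋈[e=a] R))))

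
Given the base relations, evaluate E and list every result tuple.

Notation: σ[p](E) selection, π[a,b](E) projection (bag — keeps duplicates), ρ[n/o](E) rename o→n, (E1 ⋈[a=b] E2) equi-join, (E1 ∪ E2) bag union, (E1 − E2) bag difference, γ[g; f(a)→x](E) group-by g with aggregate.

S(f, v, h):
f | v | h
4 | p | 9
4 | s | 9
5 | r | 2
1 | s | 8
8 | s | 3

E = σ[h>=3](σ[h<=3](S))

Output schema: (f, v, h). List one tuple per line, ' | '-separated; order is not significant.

Row counts bottom-up:
  S → 5
  σ[h<=3](S) → 2
  σ[h>=3](σ[h<=3](S)) → 1

== RESULT ==
f | v | h
8 | s | 3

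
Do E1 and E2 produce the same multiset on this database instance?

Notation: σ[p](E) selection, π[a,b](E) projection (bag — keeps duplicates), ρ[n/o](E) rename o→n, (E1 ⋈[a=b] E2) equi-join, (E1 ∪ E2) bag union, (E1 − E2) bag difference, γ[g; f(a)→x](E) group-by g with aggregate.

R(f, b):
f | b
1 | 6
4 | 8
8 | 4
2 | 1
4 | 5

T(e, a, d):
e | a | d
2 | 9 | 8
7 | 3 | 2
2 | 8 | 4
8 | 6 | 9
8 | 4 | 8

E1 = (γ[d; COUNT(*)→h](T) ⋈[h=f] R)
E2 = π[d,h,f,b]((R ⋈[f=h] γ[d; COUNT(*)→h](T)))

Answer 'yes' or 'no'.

E1 subexpression sizes:
  T → 5
  γ[d; COUNT(*)→h](T) → 4
  R → 5
  (γ[d; COUNT(*)→h](T) ⋈[h=f] R) → 4
E2 subexpression sizes:
  R → 5
  T → 5
  γ[d; COUNT(*)→h](T) → 4
  (R ⋈[f=h] γ[d; COUNT(*)→h](T)) → 4
  π[d,h,f,b]((R ⋈[f=h] γ[d; COUNT(*)→h](T))) → 4

E1 and E2 produce the same multiset:
d | h | f | b
2 | 1 | 1 | 6
4 | 1 | 1 | 6
8 | 2 | 2 | 1
9 | 1 | 1 | 6

yes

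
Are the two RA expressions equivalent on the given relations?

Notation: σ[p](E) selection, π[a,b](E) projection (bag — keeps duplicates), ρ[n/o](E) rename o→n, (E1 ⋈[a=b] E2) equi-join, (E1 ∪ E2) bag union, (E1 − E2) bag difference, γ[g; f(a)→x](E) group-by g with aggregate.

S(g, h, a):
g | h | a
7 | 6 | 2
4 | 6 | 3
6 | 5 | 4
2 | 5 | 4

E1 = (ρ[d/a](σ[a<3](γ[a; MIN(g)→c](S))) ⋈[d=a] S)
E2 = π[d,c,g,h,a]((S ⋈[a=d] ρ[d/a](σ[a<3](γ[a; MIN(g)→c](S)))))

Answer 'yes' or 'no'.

E1 row counts bottom-up:
  S → 4
  γ[a; MIN(g)→c](S) → 3
  σ[a<3](γ[a; MIN(g)→c](S)) → 1
  ρ[d/a](σ[a<3](γ[a; MIN(g)→c](S))) → 1
  S → 4
  (ρ[d/a](σ[a<3](γ[a; MIN(g)→c](S))) ⋈[d=a] S) → 1
E2 row counts bottom-up:
  S → 4
  S → 4
  γ[a; MIN(g)→c](S) → 3
  σ[a<3](γ[a; MIN(g)→c](S)) → 1
  ρ[d/a](σ[a<3](γ[a; MIN(g)→c](S))) → 1
  (S ⋈[a=d] ρ[d/a](σ[a<3](γ[a; MIN(g)→c](S)))) → 1
  π[d,c,g,h,a]((S ⋈[a=d] ρ[d/a](σ[a<3](γ[a; MIN(g)→c](S))))) → 1

E1 and E2 produce the same multiset:
d | c | g | h | a
2 | 7 | 7 | 6 | 2

yes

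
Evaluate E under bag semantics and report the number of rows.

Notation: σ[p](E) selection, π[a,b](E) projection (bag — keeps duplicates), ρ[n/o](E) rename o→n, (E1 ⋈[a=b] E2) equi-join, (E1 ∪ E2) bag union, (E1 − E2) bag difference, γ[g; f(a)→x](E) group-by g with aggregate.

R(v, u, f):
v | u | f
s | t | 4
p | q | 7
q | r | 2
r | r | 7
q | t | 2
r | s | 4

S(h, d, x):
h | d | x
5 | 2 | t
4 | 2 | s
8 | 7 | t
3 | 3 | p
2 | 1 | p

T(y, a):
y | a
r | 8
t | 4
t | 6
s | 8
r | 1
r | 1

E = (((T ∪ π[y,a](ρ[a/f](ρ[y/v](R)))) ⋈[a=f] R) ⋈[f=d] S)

Subexpression sizes:
  T → 6
  R → 6
  ρ[y/v](R) → 6
  ρ[a/f](ρ[y/v](R)) → 6
  π[y,a](ρ[a/f](ρ[y/v](R))) → 6
  (T ∪ π[y,a](ρ[a/f](ρ[y/v](R)))) → 12
  R → 6
  ((T ∪ π[y,a](ρ[a/f](ρ[y/v](R)))) ⋈[a=f] R) → 14
  S → 5
  (((T ∪ π[y,a](ρ[a/f](ρ[y/v](R)))) ⋈[a=f] R) ⋈[f=d] S) → 12

|E| = 12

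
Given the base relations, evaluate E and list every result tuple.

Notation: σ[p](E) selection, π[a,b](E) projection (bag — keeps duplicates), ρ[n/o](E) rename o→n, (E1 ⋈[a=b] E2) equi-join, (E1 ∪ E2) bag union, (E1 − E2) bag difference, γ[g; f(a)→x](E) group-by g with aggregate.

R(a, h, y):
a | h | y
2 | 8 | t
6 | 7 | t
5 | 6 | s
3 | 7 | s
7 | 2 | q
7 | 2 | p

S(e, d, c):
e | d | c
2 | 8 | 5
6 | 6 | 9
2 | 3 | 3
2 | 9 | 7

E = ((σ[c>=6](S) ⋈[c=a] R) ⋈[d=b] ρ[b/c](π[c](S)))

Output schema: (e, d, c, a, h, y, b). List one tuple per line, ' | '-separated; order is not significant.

Stepwise |·|:
  S → 4
  σ[c>=6](S) → 2
  R → 6
  (σ[c>=6](S) ⋈[c=a] R) → 2
  S → 4
  π[c](S) → 4
  ρ[b/c](π[c](S)) → 4
  ((σ[c>=6](S) ⋈[c=a] R) ⋈[d=b] ρ[b/c](π[c](S))) → 2

== RESULT ==
e | d | c | a | h | y | b
2 | 9 | 7 | 7 | 2 | p | 9
2 | 9 | 7 | 7 | 2 | q | 9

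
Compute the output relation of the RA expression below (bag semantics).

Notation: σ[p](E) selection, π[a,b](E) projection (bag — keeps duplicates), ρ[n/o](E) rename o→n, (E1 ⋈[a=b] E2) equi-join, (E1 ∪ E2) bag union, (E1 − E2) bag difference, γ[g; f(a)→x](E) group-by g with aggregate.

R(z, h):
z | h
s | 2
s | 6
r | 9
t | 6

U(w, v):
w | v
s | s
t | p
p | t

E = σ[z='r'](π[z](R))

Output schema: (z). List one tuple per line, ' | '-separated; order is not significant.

Row counts bottom-up:
  R → 4
  π[z](R) → 4
  σ[z='r'](π[z](R)) → 1

== RESULT ==
z
r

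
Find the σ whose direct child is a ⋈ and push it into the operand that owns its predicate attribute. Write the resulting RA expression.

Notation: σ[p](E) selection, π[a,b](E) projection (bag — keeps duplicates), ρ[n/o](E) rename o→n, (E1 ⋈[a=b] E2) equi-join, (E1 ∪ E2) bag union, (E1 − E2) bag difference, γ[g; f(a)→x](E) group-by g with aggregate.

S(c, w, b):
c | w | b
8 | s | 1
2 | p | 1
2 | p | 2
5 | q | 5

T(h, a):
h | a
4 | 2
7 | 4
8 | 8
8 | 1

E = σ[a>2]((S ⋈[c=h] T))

σ filters on a, owned by the right side.
E' = (S ⋈[c=h] σ[a>2](T))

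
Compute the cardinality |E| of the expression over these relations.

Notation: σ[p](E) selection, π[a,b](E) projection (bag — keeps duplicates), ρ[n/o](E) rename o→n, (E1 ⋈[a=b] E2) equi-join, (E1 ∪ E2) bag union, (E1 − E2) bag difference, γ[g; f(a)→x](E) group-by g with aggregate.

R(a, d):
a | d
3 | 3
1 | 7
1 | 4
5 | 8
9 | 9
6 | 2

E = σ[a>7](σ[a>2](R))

Subexpression sizes:
  R → 6
  σ[a>2](R) → 4
  σ[a>7](σ[a>2](R)) → 1

|E| = 1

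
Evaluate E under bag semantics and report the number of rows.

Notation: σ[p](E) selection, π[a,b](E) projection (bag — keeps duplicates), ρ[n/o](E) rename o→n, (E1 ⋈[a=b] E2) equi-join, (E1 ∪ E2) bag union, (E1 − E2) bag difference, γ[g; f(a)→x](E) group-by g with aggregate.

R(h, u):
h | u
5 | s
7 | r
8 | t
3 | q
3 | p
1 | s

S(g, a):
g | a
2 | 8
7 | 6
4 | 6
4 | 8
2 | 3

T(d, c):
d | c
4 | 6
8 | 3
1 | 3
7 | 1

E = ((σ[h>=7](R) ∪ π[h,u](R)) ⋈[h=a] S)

Per-node cardinality:
  R → 6
  σ[h>=7](R) → 2
  R → 6
  π[h,u](R) → 6
  (σ[h>=7](R) ∪ π[h,u](R)) → 8
  S → 5
  ((σ[h>=7](R) ∪ π[h,u](R)) ⋈[h=a] S) → 6

|E| = 6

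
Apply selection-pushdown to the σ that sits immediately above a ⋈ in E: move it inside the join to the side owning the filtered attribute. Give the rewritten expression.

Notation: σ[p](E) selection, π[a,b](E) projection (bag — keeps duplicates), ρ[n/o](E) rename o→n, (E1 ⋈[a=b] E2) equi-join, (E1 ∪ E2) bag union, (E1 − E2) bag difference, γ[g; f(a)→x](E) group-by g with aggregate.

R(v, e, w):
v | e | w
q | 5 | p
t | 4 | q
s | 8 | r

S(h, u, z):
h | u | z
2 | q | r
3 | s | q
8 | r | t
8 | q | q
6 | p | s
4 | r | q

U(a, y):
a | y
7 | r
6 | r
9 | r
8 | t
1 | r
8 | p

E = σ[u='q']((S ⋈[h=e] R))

σ filters on u, owned by the left side.
E' = (σ[u='q'](S) ⋈[h=e] R)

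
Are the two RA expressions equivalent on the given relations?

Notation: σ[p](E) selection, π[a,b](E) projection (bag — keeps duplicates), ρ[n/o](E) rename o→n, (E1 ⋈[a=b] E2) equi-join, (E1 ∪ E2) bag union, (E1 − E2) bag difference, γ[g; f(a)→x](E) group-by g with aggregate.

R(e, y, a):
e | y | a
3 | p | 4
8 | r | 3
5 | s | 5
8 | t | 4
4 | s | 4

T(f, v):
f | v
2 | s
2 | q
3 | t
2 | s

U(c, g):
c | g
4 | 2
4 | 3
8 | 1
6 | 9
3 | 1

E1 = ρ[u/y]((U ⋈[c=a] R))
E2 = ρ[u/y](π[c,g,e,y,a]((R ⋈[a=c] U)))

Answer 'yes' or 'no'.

E1 stepwise |·|:
  U → 5
  R → 5
  (U ⋈[c=a] R) → 7
  ρ[u/y]((U ⋈[c=a] R)) → 7
E2 stepwise |·|:
  R → 5
  U → 5
  (R ⋈[a=c] U) → 7
  π[c,g,e,y,a]((R ⋈[a=c] U)) → 7
  ρ[u/y](π[c,g,e,y,a]((R ⋈[a=c] U))) → 7

E1 and E2 produce the same multiset:
c | g | e | u | a
3 | 1 | 8 | r | 3
4 | 2 | 3 | p | 4
4 | 2 | 4 | s | 4
4 | 2 | 8 | t | 4
4 | 3 | 3 | p | 4
4 | 3 | 4 | s | 4
4 | 3 | 8 | t | 4

yes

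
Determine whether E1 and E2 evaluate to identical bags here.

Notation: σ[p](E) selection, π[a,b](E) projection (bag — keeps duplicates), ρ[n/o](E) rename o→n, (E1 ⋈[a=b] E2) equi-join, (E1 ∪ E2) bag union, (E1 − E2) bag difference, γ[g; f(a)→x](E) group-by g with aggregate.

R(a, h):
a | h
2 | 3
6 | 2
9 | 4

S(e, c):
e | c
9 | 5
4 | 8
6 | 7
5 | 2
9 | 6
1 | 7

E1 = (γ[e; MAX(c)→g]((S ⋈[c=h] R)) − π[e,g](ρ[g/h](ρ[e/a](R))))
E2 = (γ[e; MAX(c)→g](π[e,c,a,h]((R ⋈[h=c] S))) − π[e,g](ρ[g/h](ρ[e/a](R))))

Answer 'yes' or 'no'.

E1 stepwise |·|:
  S → 6
  R → 3
  (S ⋈[c=h] R) → 1
  γ[e; MAX(c)→g]((S ⋈[c=h] R)) → 1
  R → 3
  ρ[e/a](R) → 3
  ρ[g/h](ρ[e/a](R)) → 3
  π[e,g](ρ[g/h](ρ[e/a](R))) → 3
  (γ[e; MAX(c)→g]((S ⋈[c=h] R)) − π[e,g](ρ[g/h](ρ[e/a](R)))) → 1
E2 stepwise |·|:
  R → 3
  S → 6
  (R ⋈[h=c] S) → 1
  π[e,c,a,h]((R ⋈[h=c] S)) → 1
  γ[e; MAX(c)→g](π[e,c,a,h]((R ⋈[h=c] S))) → 1
  R → 3
  ρ[e/a](R) → 3
  ρ[g/h](ρ[e/a](R)) → 3
  π[e,g](ρ[g/h](ρ[e/a](R))) → 3
  (γ[e; MAX(c)→g](π[e,c,a,h]((R ⋈[h=c] S))) − π[e,g](ρ[g/h](ρ[e/a](R)))) → 1

E1 and E2 produce the same multiset:
e | g
5 | 2

yes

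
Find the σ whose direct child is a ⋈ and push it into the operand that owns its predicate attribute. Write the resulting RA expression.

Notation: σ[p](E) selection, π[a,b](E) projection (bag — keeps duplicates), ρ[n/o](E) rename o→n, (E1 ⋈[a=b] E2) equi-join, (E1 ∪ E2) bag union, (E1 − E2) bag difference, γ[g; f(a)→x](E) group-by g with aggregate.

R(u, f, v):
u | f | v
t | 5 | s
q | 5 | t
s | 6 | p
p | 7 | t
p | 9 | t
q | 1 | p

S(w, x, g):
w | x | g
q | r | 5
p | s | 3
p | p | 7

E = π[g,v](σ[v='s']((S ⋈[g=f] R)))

σ filters on v, owned by the right side.
E' = π[g,v]((S ⋈[g=f] σ[v='s'](R)))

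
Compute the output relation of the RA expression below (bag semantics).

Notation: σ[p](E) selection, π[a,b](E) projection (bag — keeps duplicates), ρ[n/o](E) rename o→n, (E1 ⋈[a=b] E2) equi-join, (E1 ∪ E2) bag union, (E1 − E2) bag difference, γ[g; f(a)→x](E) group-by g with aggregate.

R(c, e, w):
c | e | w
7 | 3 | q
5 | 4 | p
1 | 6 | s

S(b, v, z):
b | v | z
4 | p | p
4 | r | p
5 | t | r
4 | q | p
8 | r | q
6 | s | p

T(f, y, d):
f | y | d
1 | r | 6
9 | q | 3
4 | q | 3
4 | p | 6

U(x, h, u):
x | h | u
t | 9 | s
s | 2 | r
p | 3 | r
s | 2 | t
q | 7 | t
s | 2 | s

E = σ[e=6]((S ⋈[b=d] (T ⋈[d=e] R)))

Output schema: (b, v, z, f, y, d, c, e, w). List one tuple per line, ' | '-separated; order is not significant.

Per-node cardinality:
  S → 6
  T → 4
  R → 3
  (T ⋈[d=e] R) → 4
  (S ⋈[b=d] (T ⋈[d=e] R)) → 2
  σ[e=6]((S ⋈[b=d] (T ⋈[d=e] R))) → 2

== RESULT ==
b | v | z | f | y | d | c | e | w
6 | s | p | 1 | r | 6 | 1 | 6 | s
6 | s | p | 4 | p | 6 | 1 | 6 | s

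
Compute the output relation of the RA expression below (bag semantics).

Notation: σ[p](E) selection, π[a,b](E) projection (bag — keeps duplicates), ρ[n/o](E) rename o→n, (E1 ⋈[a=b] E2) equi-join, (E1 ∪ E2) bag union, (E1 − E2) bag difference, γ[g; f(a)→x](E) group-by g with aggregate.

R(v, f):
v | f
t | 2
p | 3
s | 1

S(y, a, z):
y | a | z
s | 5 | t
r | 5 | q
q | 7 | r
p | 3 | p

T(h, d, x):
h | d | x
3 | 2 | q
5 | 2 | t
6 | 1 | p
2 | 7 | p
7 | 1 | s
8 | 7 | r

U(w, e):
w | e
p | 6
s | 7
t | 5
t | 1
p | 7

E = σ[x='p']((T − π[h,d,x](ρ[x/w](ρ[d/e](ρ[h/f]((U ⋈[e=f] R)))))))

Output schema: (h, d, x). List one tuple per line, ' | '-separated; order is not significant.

Per-node cardinality:
  T → 6
  U → 5
  R → 3
  (U ⋈[e=f] R) → 1
  ρ[h/f]((U ⋈[e=f] R)) → 1
  ρ[d/e](ρ[h/f]((U ⋈[e=f] R))) → 1
  ρ[x/w](ρ[d/e](ρ[h/f]((U ⋈[e=f] R)))) → 1
  π[h,d,x](ρ[x/w](ρ[d/e](ρ[h/f]((U ⋈[e=f] R))))) → 1
  (T − π[h,d,x](ρ[x/w](ρ[d/e](ρ[h/f]((U ⋈[e=f] R)))))) → 6
  σ[x='p']((T − π[h,d,x](ρ[x/w](ρ[d/e](ρ[h/f]((U ⋈[e=f] R))))))) → 2

== RESULT ==
h | d | x
2 | 7 | p
6 | 1 | p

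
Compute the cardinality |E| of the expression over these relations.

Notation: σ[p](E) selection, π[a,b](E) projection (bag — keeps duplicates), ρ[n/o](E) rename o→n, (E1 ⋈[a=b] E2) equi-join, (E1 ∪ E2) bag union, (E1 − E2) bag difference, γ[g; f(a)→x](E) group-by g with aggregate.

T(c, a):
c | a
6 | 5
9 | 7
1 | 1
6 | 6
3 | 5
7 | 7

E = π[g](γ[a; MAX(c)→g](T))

Row counts bottom-up:
  T → 6
  γ[a; MAX(c)→g](T) → 4
  π[g](γ[a; MAX(c)→g](T)) → 4

|E| = 4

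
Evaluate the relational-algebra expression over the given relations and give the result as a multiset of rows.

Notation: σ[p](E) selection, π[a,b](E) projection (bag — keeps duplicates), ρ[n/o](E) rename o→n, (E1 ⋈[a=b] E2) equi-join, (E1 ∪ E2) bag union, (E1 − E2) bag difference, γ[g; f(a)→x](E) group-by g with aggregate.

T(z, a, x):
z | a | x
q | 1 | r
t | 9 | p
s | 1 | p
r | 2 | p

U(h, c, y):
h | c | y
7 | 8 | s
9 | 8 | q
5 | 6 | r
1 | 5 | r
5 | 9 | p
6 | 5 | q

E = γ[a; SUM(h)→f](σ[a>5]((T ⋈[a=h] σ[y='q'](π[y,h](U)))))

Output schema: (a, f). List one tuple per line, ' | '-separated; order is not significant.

Row counts bottom-up:
  T → 4
  U → 6
  π[y,h](U) → 6
  σ[y='q'](π[y,h](U)) → 2
  (T ⋈[a=h] σ[y='q'](π[y,h](U))) → 1
  σ[a>5]((T ⋈[a=h] σ[y='q'](π[y,h](U)))) → 1
  γ[a; SUM(h)→f](σ[a>5]((T ⋈[a=h] σ[y='q'](π[y,h](U))))) → 1

== RESULT ==
a | f
9 | 9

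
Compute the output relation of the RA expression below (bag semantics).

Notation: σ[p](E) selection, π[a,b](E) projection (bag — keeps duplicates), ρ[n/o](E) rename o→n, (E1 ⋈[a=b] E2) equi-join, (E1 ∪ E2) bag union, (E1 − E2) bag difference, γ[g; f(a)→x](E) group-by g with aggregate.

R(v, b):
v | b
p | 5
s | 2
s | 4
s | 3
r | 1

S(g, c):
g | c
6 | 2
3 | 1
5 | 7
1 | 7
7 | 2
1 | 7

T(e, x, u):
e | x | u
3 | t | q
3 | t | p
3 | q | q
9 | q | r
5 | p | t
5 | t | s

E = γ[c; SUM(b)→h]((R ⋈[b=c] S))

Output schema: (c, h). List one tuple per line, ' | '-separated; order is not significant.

Subexpression sizes:
  R → 5
  S → 6
  (R ⋈[b=c] S) → 3
  γ[c; SUM(b)→h]((R ⋈[b=c] S)) → 2

== RESULT ==
c | h
1 | 1
2 | 4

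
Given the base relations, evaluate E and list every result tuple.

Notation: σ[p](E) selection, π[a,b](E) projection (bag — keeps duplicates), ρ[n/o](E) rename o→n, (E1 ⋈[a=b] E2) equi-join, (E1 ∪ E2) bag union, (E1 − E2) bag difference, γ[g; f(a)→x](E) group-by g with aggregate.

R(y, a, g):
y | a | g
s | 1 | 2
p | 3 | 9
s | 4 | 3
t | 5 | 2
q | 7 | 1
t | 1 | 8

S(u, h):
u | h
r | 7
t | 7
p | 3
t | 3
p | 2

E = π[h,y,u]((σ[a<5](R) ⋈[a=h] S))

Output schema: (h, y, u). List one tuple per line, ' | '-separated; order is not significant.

Subexpression sizes:
  R → 6
  σ[a<5](R) → 4
  S → 5
  (σ[a<5](R) ⋈[a=h] S) → 2
  π[h,y,u]((σ[a<5](R) ⋈[a=h] S)) → 2

== RESULT ==
h | y | u
3 | p | p
3 | p | t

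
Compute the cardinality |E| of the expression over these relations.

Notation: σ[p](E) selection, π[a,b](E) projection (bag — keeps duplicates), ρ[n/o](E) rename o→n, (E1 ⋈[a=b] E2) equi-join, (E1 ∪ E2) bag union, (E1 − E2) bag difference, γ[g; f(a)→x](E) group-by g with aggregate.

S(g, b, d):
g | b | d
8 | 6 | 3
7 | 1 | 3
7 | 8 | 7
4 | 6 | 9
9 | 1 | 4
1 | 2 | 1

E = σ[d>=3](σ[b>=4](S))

Per-node cardinality:
  S → 6
  σ[b>=4](S) → 3
  σ[d>=3](σ[b>=4](S)) → 3

|E| = 3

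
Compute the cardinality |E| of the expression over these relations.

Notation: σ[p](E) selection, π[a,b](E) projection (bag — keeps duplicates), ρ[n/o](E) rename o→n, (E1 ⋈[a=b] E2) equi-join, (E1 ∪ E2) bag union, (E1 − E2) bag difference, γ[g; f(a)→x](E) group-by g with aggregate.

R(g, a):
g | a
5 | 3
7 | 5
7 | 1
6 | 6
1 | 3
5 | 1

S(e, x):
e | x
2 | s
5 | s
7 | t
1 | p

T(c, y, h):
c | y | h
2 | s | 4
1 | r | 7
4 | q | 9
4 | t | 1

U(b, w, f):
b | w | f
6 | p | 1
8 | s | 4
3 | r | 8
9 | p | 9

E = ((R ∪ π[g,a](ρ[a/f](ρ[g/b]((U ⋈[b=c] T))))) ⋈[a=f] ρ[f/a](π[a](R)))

Stepwise |·|:
  R → 6
  U → 4
  T → 4
  (U ⋈[b=c] T) → 0
  ρ[g/b]((U ⋈[b=c] T)) → 0
  ρ[a/f](ρ[g/b]((U ⋈[b=c] T))) → 0
  π[g,a](ρ[a/f](ρ[g/b]((U ⋈[b=c] T)))) → 0
  (R ∪ π[g,a](ρ[a/f](ρ[g/b]((U ⋈[b=c] T))))) → 6
  R → 6
  π[a](R) → 6
  ρ[f/a](π[a](R)) → 6
  ((R ∪ π[g,a](ρ[a/f](ρ[g/b]((U ⋈[b=c] T))))) ⋈[a=f] ρ[f/a](π[a](R))) → 10

|E| = 10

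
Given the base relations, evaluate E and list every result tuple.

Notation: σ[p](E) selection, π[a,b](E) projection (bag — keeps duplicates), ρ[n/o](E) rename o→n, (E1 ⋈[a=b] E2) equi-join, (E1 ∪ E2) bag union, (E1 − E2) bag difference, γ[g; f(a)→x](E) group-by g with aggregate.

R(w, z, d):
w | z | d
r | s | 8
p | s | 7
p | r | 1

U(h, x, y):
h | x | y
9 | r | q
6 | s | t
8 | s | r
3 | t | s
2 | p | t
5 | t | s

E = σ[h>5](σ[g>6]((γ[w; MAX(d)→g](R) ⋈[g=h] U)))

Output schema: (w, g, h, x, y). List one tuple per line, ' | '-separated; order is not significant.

Stepwise |·|:
  R → 3
  γ[w; MAX(d)→g](R) → 2
  U → 6
  (γ[w; MAX(d)→g](R) ⋈[g=h] U) → 1
  σ[g>6]((γ[w; MAX(d)→g](R) ⋈[g=h] U)) → 1
  σ[h>5](σ[g>6]((γ[w; MAX(d)→g](R) ⋈[g=h] U))) → 1

== RESULT ==
w | g | h | x | y
r | 8 | 8 | s | r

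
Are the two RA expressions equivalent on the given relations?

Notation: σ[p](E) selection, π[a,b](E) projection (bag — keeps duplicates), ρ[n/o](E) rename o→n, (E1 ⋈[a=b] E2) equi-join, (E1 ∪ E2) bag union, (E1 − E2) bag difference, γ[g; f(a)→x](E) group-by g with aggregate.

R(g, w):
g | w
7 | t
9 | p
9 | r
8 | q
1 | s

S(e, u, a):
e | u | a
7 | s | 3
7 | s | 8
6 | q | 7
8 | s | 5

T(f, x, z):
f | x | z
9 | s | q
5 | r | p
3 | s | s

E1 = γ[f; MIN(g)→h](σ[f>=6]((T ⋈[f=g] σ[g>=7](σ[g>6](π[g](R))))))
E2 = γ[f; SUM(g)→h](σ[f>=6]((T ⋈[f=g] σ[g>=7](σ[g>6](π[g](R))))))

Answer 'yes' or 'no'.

E1 per-node cardinality:
  T → 3
  R → 5
  π[g](R) → 5
  σ[g>6](π[g](R)) → 4
  σ[g>=7](σ[g>6](π[g](R))) → 4
  (T ⋈[f=g] σ[g>=7](σ[g>6](π[g](R)))) → 2
  σ[f>=6]((T ⋈[f=g] σ[g>=7](σ[g>6](π[g](R))))) → 2
  γ[f; MIN(g)→h](σ[f>=6]((T ⋈[f=g] σ[g>=7](σ[g>6](π[g](R)))))) → 1
E2 per-node cardinality:
  T → 3
  R → 5
  π[g](R) → 5
  σ[g>6](π[g](R)) → 4
  σ[g>=7](σ[g>6](π[g](R))) → 4
  (T ⋈[f=g] σ[g>=7](σ[g>6](π[g](R)))) → 2
  σ[f>=6]((T ⋈[f=g] σ[g>=7](σ[g>6](π[g](R))))) → 2
  γ[f; SUM(g)→h](σ[f>=6]((T ⋈[f=g] σ[g>=7](σ[g>6](π[g](R)))))) → 1

E1 result:
f | h
9 | 9
E2 result:
f | h
9 | 18
Witness: (9, 18) appears 0× in E1 but 1× in E2.

no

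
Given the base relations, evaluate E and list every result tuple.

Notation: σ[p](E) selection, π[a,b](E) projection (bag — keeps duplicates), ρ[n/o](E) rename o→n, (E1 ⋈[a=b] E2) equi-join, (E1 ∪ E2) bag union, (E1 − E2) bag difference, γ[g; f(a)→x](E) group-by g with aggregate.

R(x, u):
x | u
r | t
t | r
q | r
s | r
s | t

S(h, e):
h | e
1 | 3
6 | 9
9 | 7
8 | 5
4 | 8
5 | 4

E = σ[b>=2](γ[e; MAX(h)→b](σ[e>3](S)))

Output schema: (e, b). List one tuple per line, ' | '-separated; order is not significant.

Per-node cardinality:
  S → 6
  σ[e>3](S) → 5
  γ[e; MAX(h)→b](σ[e>3](S)) → 5
  σ[b>=2](γ[e; MAX(h)→b](σ[e>3](S))) → 5

== RESULT ==
e | b
4 | 5
5 | 8
7 | 9
8 | 4
9 | 6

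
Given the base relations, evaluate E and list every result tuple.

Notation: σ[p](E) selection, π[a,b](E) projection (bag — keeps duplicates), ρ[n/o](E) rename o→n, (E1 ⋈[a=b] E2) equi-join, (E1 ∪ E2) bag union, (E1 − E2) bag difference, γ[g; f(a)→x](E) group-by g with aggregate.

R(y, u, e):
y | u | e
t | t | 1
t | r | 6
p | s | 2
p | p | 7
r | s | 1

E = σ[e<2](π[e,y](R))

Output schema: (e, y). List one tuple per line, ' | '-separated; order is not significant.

Per-node cardinality:
  R → 5
  π[e,y](R) → 5
  σ[e<2](π[e,y](R)) → 2

== RESULT ==
e | y
1 | r
1 | t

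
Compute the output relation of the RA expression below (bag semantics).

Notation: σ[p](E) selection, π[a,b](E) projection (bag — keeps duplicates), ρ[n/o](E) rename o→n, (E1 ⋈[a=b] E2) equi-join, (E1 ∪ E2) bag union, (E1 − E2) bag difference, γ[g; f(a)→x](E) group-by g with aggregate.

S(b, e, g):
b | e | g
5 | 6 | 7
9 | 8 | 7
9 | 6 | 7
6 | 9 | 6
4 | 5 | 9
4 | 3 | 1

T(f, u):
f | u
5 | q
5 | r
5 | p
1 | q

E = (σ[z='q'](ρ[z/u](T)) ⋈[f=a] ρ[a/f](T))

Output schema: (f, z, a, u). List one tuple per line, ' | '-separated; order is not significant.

Subexpression sizes:
  T → 4
  ρ[z/u](T) → 4
  σ[z='q'](ρ[z/u](T)) → 2
  T → 4
  ρ[a/f](T) → 4
  (σ[z='q'](ρ[z/u](T)) ⋈[f=a] ρ[a/f](T)) → 4

== RESULT ==
f | z | a | u
1 | q | 1 | q
5 | q | 5 | p
5 | q | 5 | q
5 | q | 5 | r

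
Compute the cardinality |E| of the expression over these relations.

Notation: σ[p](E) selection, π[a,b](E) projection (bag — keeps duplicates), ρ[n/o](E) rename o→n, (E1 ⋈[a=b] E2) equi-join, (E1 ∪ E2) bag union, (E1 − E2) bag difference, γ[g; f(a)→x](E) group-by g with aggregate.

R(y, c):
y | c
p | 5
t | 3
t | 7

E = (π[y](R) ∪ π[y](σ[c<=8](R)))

Subexpression sizes:
  R → 3
  π[y](R) → 3
  R → 3
  σ[c<=8](R) → 3
  π[y](σ[c<=8](R)) → 3
  (π[y](R) ∪ π[y](σ[c<=8](R))) → 6

|E| = 6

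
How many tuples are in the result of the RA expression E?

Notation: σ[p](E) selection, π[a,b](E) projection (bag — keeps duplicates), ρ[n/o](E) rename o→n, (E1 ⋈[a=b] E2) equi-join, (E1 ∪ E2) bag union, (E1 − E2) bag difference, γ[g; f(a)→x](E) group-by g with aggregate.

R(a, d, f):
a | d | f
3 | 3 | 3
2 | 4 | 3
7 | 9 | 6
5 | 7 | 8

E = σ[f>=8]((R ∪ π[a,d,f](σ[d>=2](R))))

Row counts bottom-up:
  R → 4
  R → 4
  σ[d>=2](R) → 4
  π[a,d,f](σ[d>=2](R)) → 4
  (R ∪ π[a,d,f](σ[d>=2](R))) → 8
  σ[f>=8]((R ∪ π[a,d,f](σ[d>=2](R)))) → 2

|E| = 2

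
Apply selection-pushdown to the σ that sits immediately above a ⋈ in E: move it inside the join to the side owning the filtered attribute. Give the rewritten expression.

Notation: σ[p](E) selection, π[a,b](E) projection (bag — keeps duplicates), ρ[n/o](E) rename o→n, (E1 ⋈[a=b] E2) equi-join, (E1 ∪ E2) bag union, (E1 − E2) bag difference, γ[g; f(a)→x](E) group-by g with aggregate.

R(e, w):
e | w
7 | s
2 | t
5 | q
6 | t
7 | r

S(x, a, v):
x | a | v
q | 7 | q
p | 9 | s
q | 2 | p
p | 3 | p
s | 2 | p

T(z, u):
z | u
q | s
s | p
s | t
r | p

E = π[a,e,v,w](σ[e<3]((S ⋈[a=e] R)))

σ filters on e, owned by the right side.
E' = π[a,e,v,w]((S ⋈[a=e] σ[e<3](R)))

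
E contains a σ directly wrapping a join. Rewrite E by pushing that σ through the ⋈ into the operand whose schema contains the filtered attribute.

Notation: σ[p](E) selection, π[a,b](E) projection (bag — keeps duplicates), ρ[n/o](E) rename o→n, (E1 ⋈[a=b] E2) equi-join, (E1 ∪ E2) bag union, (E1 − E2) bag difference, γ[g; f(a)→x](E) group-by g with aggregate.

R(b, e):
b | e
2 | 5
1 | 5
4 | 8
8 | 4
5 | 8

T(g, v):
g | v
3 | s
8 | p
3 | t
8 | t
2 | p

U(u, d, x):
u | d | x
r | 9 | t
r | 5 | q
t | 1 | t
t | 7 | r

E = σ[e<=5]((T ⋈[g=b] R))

σ filters on e, owned by the right side.
E' = (T ⋈[g=b] σ[e<=5](R))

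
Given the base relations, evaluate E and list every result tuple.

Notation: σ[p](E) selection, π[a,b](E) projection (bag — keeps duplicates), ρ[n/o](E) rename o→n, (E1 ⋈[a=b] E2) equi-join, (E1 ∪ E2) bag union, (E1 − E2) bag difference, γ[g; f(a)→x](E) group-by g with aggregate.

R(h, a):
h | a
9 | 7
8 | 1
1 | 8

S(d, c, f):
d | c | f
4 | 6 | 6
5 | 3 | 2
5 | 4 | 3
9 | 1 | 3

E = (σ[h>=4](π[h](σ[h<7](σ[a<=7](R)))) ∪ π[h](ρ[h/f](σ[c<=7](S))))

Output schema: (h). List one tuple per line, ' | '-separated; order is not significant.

Subexpression sizes:
  R → 3
  σ[a<=7](R) → 2
  σ[h<7](σ[a<=7](R)) → 0
  π[h](σ[h<7](σ[a<=7](R))) → 0
  σ[h>=4](π[h](σ[h<7](σ[a<=7](R)))) → 0
  S → 4
  σ[c<=7](S) → 4
  ρ[h/f](σ[c<=7](S)) → 4
  π[h](ρ[h/f](σ[c<=7](S))) → 4
  (σ[h>=4](π[h](σ[h<7](σ[a<=7](R)))) ∪ π[h](ρ[h/f](σ[c<=7](S)))) → 4

== RESULT ==
h
2
3
3
6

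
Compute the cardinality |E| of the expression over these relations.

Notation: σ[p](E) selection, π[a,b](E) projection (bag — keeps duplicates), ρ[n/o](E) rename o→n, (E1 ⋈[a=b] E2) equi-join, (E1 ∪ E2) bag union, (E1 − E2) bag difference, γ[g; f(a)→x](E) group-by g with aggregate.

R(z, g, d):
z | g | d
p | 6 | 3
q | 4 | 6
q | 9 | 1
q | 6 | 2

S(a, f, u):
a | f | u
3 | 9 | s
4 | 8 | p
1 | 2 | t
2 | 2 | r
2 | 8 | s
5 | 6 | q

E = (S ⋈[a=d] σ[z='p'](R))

Stepwise |·|:
  S → 6
  R → 4
  σ[z='p'](R) → 1
  (S ⋈[a=d] σ[z='p'](R)) → 1

|E| = 1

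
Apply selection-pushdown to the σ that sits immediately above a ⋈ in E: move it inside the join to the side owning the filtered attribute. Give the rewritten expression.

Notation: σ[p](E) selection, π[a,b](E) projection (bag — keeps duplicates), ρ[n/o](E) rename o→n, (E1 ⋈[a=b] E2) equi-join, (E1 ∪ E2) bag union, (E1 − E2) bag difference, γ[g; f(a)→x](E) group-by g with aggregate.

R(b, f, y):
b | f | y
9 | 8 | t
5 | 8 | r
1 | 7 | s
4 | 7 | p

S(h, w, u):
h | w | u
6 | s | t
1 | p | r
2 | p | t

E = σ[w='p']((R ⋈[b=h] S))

σ filters on w, owned by the right side.
E' = (R ⋈[b=h] σ[w='p'](S))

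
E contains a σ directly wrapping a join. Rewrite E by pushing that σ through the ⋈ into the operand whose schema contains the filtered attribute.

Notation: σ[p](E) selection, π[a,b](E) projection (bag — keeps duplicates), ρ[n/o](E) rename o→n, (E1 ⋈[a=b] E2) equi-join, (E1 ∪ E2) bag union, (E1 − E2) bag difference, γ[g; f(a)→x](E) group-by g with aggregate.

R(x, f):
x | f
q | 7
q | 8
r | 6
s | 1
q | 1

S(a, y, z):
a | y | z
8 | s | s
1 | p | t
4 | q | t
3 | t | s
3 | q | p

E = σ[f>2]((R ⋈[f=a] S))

σ filters on f, owned by the left side.
E' = (σ[f>2](R) ⋈[f=a] S)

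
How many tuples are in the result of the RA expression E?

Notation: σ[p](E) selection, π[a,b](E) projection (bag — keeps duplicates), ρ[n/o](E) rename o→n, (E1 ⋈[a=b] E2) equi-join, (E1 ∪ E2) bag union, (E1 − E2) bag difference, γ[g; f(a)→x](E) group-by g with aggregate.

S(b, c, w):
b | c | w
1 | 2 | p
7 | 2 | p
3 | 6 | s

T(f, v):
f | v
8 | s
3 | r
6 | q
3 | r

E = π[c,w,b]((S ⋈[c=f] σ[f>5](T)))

Stepwise |·|:
  S → 3
  T → 4
  σ[f>5](T) → 2
  (S ⋈[c=f] σ[f>5](T)) → 1
  π[c,w,b]((S ⋈[c=f] σ[f>5](T))) → 1

|E| = 1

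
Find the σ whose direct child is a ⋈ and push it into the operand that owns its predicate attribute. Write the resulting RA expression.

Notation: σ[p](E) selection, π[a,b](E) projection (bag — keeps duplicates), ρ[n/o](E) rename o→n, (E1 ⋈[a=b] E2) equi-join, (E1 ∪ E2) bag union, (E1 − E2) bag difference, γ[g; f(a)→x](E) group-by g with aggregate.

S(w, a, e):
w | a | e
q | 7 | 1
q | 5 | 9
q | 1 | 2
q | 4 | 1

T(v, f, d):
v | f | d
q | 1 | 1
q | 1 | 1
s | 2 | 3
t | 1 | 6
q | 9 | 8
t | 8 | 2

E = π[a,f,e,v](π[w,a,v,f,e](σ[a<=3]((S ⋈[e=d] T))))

σ filters on a, owned by the left side.
E' = π[a,f,e,v](π[w,a,v,f,e]((σ[a<=3](S) ⋈[e=d] T)))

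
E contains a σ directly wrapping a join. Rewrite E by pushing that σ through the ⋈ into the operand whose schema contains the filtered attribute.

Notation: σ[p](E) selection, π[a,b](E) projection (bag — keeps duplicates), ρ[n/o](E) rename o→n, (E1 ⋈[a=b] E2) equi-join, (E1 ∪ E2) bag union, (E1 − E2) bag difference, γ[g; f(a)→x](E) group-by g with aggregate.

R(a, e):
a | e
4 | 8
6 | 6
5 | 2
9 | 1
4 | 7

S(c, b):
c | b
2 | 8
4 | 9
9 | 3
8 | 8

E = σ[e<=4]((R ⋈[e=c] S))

σ filters on e, owned by the left side.
E' = (σ[e<=4](R) ⋈[e=c] S)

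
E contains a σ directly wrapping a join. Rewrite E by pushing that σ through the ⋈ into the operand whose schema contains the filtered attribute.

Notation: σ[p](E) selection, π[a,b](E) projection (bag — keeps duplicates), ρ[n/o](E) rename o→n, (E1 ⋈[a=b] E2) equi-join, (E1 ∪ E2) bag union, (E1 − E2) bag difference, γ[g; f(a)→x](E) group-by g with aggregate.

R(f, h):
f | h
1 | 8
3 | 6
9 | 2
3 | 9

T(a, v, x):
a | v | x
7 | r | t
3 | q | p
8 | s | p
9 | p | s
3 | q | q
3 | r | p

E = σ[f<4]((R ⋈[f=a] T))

σ filters on f, owned by the left side.
E' = (σ[f<4](R) ⋈[f=a] T)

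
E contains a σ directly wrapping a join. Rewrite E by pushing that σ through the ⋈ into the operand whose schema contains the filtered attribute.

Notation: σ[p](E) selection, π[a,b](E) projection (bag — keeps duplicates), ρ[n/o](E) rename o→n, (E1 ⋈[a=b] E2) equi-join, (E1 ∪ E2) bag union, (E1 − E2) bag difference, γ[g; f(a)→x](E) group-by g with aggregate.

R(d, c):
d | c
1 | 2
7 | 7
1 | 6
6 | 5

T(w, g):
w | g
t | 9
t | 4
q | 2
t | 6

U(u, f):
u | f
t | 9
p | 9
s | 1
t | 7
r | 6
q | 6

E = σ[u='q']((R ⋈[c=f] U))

σ filters on u, owned by the right side.
E' = (R ⋈[c=f] σ[u='q'](U))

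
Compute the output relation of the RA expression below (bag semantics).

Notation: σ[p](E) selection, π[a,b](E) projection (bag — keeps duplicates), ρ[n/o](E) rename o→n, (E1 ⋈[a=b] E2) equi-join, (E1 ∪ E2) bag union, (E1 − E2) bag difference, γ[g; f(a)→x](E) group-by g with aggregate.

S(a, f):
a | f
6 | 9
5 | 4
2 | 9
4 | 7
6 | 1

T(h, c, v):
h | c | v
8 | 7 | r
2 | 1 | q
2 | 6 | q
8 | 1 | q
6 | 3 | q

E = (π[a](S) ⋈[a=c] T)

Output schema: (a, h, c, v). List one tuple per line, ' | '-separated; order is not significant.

Stepwise |·|:
  S → 5
  π[a](S) → 5
  T → 5
  (π[a](S) ⋈[a=c] T) → 2

== RESULT ==
a | h | c | v
6 | 2 | 6 | q
6 | 2 | 6 | q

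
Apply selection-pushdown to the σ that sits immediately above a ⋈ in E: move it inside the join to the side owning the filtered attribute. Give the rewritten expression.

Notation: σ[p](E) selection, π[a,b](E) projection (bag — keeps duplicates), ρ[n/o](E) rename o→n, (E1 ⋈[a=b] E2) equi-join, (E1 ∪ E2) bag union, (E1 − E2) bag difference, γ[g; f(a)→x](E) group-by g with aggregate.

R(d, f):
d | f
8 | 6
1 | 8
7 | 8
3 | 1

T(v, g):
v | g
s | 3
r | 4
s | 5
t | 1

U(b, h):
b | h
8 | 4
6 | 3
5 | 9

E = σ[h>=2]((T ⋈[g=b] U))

σ filters on h, owned by the right side.
E' = (T ⋈[g=b] σ[h>=2](U))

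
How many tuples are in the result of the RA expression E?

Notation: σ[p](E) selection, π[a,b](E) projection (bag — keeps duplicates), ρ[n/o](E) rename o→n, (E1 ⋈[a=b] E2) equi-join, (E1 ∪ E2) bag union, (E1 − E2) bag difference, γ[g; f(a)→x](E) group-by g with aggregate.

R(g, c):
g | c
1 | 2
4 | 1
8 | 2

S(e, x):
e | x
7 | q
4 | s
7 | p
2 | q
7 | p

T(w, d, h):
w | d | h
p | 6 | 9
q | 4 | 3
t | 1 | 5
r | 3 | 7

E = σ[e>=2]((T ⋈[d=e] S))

Row counts bottom-up:
  T → 4
  S → 5
  (T ⋈[d=e] S) → 1
  σ[e>=2]((T ⋈[d=e] S)) → 1

|E| = 1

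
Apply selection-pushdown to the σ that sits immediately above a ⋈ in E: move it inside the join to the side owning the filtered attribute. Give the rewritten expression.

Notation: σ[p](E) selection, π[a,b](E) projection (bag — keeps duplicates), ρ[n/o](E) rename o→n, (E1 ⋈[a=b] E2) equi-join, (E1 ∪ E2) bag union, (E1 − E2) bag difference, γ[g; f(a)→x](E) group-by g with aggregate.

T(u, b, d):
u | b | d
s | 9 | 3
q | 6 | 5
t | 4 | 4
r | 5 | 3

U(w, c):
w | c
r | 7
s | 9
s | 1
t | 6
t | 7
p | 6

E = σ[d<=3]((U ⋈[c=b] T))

σ filters on d, owned by the right side.
E' = (U ⋈[c=b] σ[d<=3](T))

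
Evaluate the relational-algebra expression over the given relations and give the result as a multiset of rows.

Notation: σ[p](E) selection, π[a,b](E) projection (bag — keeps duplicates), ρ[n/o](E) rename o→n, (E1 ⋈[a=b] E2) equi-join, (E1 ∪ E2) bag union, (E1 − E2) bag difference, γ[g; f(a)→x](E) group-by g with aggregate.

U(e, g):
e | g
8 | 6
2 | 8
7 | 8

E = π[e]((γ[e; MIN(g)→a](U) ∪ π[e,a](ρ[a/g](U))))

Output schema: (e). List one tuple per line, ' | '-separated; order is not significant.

Stepwise |·|:
  U → 3
  γ[e; MIN(g)→a](U) → 3
  U → 3
  ρ[a/g](U) → 3
  π[e,a](ρ[a/g](U)) → 3
  (γ[e; MIN(g)→a](U) ∪ π[e,a](ρ[a/g](U))) → 6
  π[e]((γ[e; MIN(g)→a](U) ∪ π[e,a](ρ[a/g](U)))) → 6

== RESULT ==
e
2
2
7
7
8
8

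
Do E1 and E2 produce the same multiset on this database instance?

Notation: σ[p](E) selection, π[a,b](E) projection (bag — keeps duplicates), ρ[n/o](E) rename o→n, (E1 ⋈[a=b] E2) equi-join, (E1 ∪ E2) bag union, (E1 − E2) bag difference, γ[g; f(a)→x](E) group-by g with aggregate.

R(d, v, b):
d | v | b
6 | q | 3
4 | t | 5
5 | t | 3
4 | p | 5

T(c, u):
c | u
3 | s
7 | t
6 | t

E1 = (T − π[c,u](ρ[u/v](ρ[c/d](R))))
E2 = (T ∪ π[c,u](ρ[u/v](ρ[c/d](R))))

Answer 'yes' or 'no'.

E1 subexpression sizes:
  T → 3
  R → 4
  ρ[c/d](R) → 4
  ρ[u/v](ρ[c/d](R)) → 4
  π[c,u](ρ[u/v](ρ[c/d](R))) → 4
  (T − π[c,u](ρ[u/v](ρ[c/d](R)))) → 3
E2 subexpression sizes:
  T → 3
  R → 4
  ρ[c/d](R) → 4
  ρ[u/v](ρ[c/d](R)) → 4
  π[c,u](ρ[u/v](ρ[c/d](R))) → 4
  (T ∪ π[c,u](ρ[u/v](ρ[c/d](R)))) → 7

E1 result:
c | u
3 | s
6 | t
7 | t
E2 result:
c | u
3 | s
4 | p
4 | t
5 | t
6 | q
6 | t
7 | t
Witness: (4, 'p') appears 0× in E1 but 1× in E2.

no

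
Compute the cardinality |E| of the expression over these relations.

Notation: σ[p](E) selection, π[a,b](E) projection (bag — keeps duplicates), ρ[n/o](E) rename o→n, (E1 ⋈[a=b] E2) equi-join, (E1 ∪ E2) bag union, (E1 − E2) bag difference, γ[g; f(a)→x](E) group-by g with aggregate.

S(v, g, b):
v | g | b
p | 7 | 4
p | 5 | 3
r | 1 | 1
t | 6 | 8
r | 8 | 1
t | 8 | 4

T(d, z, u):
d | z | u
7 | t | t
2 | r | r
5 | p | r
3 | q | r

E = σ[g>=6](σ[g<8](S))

Per-node cardinality:
  S → 6
  σ[g<8](S) → 4
  σ[g>=6](σ[g<8](S)) → 2

|E| = 2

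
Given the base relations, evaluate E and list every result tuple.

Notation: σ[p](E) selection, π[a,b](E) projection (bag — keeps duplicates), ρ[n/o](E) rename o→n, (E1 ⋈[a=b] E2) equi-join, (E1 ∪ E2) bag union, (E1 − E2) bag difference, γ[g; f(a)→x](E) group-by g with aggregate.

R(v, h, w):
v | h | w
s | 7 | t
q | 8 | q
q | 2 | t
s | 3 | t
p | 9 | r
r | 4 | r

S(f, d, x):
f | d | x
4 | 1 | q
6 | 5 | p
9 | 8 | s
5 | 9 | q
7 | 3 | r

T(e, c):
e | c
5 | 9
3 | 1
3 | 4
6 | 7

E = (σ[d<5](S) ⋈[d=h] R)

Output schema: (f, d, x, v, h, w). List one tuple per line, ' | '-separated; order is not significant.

Row counts bottom-up:
  S → 5
  σ[d<5](S) → 2
  R → 6
  (σ[d<5](S) ⋈[d=h] R) → 1

== RESULT ==
f | d | x | v | h | w
7 | 3 | r | s | 3 | t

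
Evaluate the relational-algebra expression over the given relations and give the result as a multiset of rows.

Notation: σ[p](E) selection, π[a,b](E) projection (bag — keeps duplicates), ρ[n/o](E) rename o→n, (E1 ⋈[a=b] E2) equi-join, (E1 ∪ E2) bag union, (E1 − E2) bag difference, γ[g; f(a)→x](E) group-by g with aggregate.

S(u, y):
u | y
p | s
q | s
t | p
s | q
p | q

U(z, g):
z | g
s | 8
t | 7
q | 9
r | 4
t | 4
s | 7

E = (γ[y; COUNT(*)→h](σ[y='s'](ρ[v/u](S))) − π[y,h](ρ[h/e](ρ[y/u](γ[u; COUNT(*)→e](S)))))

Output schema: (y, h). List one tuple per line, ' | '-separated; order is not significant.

Subexpression sizes:
  S → 5
  ρ[v/u](S) → 5
  σ[y='s'](ρ[v/u](S)) → 2
  γ[y; COUNT(*)→h](σ[y='s'](ρ[v/u](S))) → 1
  S → 5
  γ[u; COUNT(*)→e](S) → 4
  ρ[y/u](γ[u; COUNT(*)→e](S)) → 4
  ρ[h/e](ρ[y/u](γ[u; COUNT(*)→e](S))) → 4
  π[y,h](ρ[h/e](ρ[y/u](γ[u; COUNT(*)→e](S)))) → 4
  (γ[y; COUNT(*)→h](σ[y='s'](ρ[v/u](S))) − π[y,h](ρ[h/e](ρ[y/u](γ[u; COUNT(*)→e](S))))) → 1

== RESULT ==
y | h
s | 2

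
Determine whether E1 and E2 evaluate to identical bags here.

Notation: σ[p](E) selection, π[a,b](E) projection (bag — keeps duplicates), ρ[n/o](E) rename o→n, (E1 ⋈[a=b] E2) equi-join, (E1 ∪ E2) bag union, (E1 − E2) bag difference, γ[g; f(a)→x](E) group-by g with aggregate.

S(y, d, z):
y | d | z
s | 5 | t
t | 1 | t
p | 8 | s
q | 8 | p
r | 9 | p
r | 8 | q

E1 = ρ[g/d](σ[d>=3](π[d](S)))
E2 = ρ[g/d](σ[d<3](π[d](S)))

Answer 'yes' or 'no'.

E1 row counts bottom-up:
  S → 6
  π[d](S) → 6
  σ[d>=3](π[d](S)) → 5
  ρ[g/d](σ[d>=3](π[d](S))) → 5
E2 row counts bottom-up:
  S → 6
  π[d](S) → 6
  σ[d<3](π[d](S)) → 1
  ρ[g/d](σ[d<3](π[d](S))) → 1

E1 result:
g
5
8
8
8
9
E2 result:
g
1
Witness: (1,) appears 0× in E1 but 1× in E2.

no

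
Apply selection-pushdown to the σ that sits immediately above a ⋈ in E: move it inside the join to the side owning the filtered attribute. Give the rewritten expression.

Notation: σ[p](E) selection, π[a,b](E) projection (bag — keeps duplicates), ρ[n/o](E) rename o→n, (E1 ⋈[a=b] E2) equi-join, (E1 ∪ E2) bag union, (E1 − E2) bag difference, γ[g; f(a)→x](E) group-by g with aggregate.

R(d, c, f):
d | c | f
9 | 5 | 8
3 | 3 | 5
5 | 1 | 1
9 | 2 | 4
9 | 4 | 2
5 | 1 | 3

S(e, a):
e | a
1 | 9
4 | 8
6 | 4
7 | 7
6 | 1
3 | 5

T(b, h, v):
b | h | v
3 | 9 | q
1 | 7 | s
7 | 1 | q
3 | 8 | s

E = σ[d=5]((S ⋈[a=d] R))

σ filters on d, owned by the right side.
E' = (S ⋈[a=d] σ[d=5](R))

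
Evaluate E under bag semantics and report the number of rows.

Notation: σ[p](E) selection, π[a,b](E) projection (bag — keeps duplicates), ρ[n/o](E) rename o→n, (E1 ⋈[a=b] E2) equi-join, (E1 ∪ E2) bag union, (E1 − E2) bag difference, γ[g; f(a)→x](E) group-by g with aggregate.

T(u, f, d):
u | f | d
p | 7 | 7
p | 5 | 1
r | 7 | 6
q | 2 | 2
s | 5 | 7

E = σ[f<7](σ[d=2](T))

Subexpression sizes:
  T → 5
  σ[d=2](T) → 1
  σ[f<7](σ[d=2](T)) → 1

|E| = 1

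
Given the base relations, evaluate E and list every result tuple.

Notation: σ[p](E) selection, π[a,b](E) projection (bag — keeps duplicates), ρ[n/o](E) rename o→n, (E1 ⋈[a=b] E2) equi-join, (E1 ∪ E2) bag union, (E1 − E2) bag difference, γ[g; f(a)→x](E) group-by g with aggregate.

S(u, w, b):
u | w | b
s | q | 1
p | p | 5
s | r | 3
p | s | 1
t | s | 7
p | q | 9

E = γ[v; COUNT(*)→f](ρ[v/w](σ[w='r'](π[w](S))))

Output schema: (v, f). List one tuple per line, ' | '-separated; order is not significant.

Per-node cardinality:
  S → 6
  π[w](S) → 6
  σ[w='r'](π[w](S)) → 1
  ρ[v/w](σ[w='r'](π[w](S))) → 1
  γ[v; COUNT(*)→f](ρ[v/w](σ[w='r'](π[w](S)))) → 1

== RESULT ==
v | f
r | 1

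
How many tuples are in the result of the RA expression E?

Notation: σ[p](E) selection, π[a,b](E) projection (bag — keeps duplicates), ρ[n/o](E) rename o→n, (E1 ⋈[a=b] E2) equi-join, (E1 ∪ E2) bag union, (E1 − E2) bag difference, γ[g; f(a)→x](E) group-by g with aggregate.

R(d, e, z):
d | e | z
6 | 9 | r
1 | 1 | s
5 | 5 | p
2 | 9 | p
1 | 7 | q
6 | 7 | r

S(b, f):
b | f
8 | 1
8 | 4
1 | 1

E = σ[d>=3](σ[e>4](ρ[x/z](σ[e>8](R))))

Per-node cardinality:
  R → 6
  σ[e>8](R) → 2
  ρ[x/z](σ[e>8](R)) → 2
  σ[e>4](ρ[x/z](σ[e>8](R))) → 2
  σ[d>=3](σ[e>4](ρ[x/z](σ[e>8](R)))) → 1

|E| = 1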